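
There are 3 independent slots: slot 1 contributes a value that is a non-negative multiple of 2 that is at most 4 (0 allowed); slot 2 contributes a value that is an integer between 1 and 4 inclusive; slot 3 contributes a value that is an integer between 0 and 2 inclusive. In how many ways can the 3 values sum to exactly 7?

The generating function for the choices is (1 + y^2 + y^4)·(y + y^2 + y^3 + y^4)·(1 + y + y^2); the count is [y^7].
(1 + y^2 + y^4) has coefficients 1,0,1,0,1 for degrees 0…4.
(y + y^2 + y^3 + y^4) has coefficients 0,1,1,1,1,0,0,0 for degrees 0…7.
Finally multiplying by (1 + y + y^2), the product of all factors after the first has coefficients 0,1,2,3,3,2,1,0 for degrees 0…7.
[y^7] = 1·0 + 1·2 + 1·3 = 5.

5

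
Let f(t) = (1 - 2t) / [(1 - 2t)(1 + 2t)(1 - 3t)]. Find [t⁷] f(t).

1261

The denominator gives the recurrence a_n = 3a_(n−1) + 4a_(n−2) − 12a_(n−3) for n ≥ 3; the numerator fixes a_0 = 1, a_1 = 1, a_2 = 7.
Iterating: 1, 1, 7, 13, 55, 133, 463, 1261, so a_7 = 1261.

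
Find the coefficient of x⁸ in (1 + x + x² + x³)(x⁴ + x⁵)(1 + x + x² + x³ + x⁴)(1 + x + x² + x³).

(1 + x + x² + x³) has coefficients 1,1,1,1 for degrees 0…3.
(x⁴ + x⁵) has coefficients 0,0,0,0,1,1,0,0,0 for degrees 0…8.
Multiplying by (1 + x + x² + x³ + x⁴) gives running coefficients 0,0,0,0,1,2,2,2,2 for degrees 0…8.
Finally multiplying by (1 + x + x² + x³), the product of all factors after the first has coefficients 0,0,0,0,1,3,5,7,8 for degrees 0…8.
[x⁸] = 1·8 + 1·7 + 1·5 + 1·3 = 23.

23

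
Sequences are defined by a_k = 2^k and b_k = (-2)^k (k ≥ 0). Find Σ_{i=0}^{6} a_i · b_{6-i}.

64

Write out a_i and b_{6-i} for i = 0,…,6 and sum the products.
Σ = 1·64 + 2·(-32) + 4·16 + 8·(-8) + 16·4 + 32·(-2) + 64·1 = 64.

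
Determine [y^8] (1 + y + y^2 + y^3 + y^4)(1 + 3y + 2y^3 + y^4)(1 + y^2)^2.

(1 + y + y^2 + y^3 + y^4) has coefficients 1,1,1,1,1 for degrees 0…4.
(1 + 3y + 2y^3 + y^4) has coefficients 1,3,0,2,1,0,0,0,0 for degrees 0…8.
Finally multiplying by (1 + y^2)^2, the product of all factors after the first has coefficients 1,3,2,8,2,7,2,2,1 for degrees 0…8.
[y^8] = 1·1 + 1·2 + 1·2 + 1·7 + 1·2 = 14.

14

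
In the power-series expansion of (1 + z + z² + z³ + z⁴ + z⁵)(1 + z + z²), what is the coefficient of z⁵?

(1 + z + z² + z³ + z⁴ + z⁵) has coefficients 1,1,1,1,1,1 for degrees 0…5.
(1 + z + z²) has coefficients 1,1,1,0,0,0 for degrees 0…5.
[z⁵] = 1·0 + 1·0 + 1·0 + 1·1 + 1·1 + 1·1 = 3.

3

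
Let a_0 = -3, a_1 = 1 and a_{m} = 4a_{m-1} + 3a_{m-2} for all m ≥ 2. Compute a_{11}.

The ordinary generating function has denominator 1 - 4y - 3y^2.
Iterating the recurrence: a_0,…,a_{11} = -3, 1, -5, -17, -83, -383, -1781, -8273, -38435, -178559, -829541, -3853841.

-3853841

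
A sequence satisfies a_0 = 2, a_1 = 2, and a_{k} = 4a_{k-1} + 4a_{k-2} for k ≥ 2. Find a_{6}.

8192

The ordinary generating function has denominator 1 - 4q - 4q^2.
Iterating the recurrence: a_0,…,a_{6} = 2, 2, 16, 72, 352, 1696, 8192.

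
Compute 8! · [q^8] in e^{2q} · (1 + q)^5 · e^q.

2180601

The EGF product rule gives c_8 = Σ_{k_1+k_2+k_3=8} C(8; k_1,k_2,k_3) · ∏ g_i(k_i), where e^{2q} gives (2)^k; (1+q)^5 gives the falling factorial (5)_k; e^q gives (1)^k.
g_1(k) for k = 0…8: 1, 2, 4, 8, 16, 32, 64, 128, 256.
g_2(k) for k = 0…8: 1, 5, 20, 60, 120, 120, 0, 0, 0.
g_3(k) for k = 0…8: 1, 1, 1, 1, 1, 1, 1, 1, 1.
First combine the last two factors: h(k) = Σ_j C(k,j)·g_2(j)·g_3(k−j) for k = 0…8: 1, 6, 31, 136, 501, 1546, 4051, 9276, 19081.
c_8 = Σ_k C(8,k)·g_1(k)·h(8−k) = 1·1·19081 + 8·2·9276 + 28·4·4051 + 56·8·1546 + 70·16·501 + 56·32·136 + 28·64·31 + 8·128·6 + 1·256·1 = 19081 + 148416 + 453712 + 692608 + 561120 + 243712 + 55552 + 6144 + 256 = 2180601.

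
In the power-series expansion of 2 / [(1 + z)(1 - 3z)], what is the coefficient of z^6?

1094

The denominator gives the recurrence a_n = 2a_(n−1) + 3a_(n−2) for n ≥ 2; the numerator fixes a_0 = 2, a_1 = 4.
Iterating: 2, 4, 14, 40, 122, 364, 1094, so a_6 = 1094.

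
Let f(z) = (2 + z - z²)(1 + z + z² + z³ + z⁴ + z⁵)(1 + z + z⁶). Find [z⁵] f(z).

4

(2 + z - z²) has coefficients 2,1,-1 for degrees 0…2.
(1 + z + z² + z³ + z⁴ + z⁵) has coefficients 1,1,1,1,1,1 for degrees 0…5.
Finally multiplying by (1 + z + z⁶), the product of all factors after the first has coefficients 1,2,2,2,2,2 for degrees 0…5.
[z⁵] = 2·2 + 1·2 − 1·2 = 4.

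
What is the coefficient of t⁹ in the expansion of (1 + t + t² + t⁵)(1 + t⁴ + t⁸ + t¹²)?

(1 + t + t² + t⁵) has coefficients 1,1,1,0,0,1 for degrees 0…5.
(1 + t⁴ + t⁸ + t¹²) has coefficients 1,0,0,0,1,0,0,0,1,0 for degrees 0…9.
[t⁹] = 1·0 + 1·1 + 1·0 + 1·1 = 2.

2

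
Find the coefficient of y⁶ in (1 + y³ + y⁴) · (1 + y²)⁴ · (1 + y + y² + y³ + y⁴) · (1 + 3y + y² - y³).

(1 + y³ + y⁴) has coefficients 1,0,0,1,1 for degrees 0…4.
(1 + y²)⁴ has coefficients 1,0,4,0,6,0,4 for degrees 0…6.
Multiplying by (1 + y + y² + y³ + y⁴) gives running coefficients 1,1,5,5,11,10,14 for degrees 0…6.
Finally multiplying by (1 + 3y + y² - y³), the product of all factors after the first has coefficients 1,4,9,20,30,43,50 for degrees 0…6.
[y⁶] = 1·50 + 1·20 + 1·9 = 79.

79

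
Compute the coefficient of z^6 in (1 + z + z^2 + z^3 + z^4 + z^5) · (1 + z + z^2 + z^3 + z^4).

(1 + z + z^2 + z^3 + z^4 + z^5) has coefficients 1,1,1,1,1,1 for degrees 0…5.
(1 + z + z^2 + z^3 + z^4) has coefficients 1,1,1,1,1,0,0 for degrees 0…6.
[z^6] = 1·0 + 1·0 + 1·1 + 1·1 + 1·1 + 1·1 = 4.

4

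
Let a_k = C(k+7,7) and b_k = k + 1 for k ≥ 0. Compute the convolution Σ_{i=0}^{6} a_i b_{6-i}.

5005

The convolution is the x^6 coefficient of A(x)B(x).
Σ = 1·7 + 8·6 + 36·5 + 120·4 + 330·3 + 792·2 + 1716·1 = 5005.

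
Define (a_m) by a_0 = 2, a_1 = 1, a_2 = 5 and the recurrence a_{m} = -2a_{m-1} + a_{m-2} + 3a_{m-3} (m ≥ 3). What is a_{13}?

The ordinary generating function has denominator 1 + 2y - y^2 - 3y^3.
Iterating the recurrence: a_0,…,a_{13} = 2, 1, 5, -3, 14, -16, 37, -48, 85, -107, 155, -162, 158, -13.

-13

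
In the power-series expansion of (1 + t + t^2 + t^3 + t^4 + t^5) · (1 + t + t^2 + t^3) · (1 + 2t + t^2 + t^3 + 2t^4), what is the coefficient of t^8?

(1 + t + t^2 + t^3 + t^4 + t^5) has coefficients 1,1,1,1,1,1 for degrees 0…5.
(1 + t + t^2 + t^3) has coefficients 1,1,1,1,0,0,0,0,0 for degrees 0…8.
Finally multiplying by (1 + 2t + t^2 + t^3 + 2t^4), the product of all factors after the first has coefficients 1,3,4,5,6,4,3,2,0 for degrees 0…8.
[t^8] = 1·0 + 1·2 + 1·3 + 1·4 + 1·6 + 1·5 = 20.

20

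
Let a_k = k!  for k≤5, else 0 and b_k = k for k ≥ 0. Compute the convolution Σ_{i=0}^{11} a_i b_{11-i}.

975

Write out a_i and b_{11-i} for i = 0,…,11 and sum the products.
Σ = 1·11 + 1·10 + 2·9 + 6·8 + 24·7 + 120·6 + 0·5 + 0·4 + 0·3 + 0·2 + 0·1 + 0·0 = 975.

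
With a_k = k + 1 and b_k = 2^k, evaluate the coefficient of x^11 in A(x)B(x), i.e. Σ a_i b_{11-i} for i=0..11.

8178

This is [x^11] in the product of the two ordinary generating functions.
Σ = 1·2048 + 2·1024 + 3·512 + 4·256 + 5·128 + 6·64 + 7·32 + 8·16 + 9·8 + 10·4 + 11·2 + 12·1 = 8178.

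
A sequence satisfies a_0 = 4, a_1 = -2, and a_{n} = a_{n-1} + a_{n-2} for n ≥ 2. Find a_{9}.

The ordinary generating function has denominator 1 - y - y^2.
Iterating the recurrence: a_0,…,a_{9} = 4, -2, 2, 0, 2, 2, 4, 6, 10, 16.

16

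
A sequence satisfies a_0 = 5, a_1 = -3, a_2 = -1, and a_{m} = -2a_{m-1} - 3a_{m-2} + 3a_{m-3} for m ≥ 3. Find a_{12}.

-4039

The ordinary generating function has denominator 1 + 2y + 3y^2 - 3y^3.
Iterating the recurrence: a_0,…,a_{12} = 5, -3, -1, 26, -58, 35, 182, -643, 845, 785, -6034, 12248, -4039.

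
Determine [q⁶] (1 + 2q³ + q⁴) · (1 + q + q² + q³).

(1 + 2q³ + q⁴) has coefficients 1,0,0,2,1 for degrees 0…4.
(1 + q + q² + q³) has coefficients 1,1,1,1,0,0,0 for degrees 0…6.
[q⁶] = 1·0 + 2·1 + 1·1 = 3.

3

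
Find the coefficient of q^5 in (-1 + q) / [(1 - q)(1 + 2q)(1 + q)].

63

Partial fractions give a closed form: a_n = (-2)·(-2)^n + (1)·(-1)^n.
At n = 5: a_5 = 63.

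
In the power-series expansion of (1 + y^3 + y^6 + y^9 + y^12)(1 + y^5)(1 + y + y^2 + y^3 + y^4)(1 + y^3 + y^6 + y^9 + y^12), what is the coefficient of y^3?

3

(1 + y^3 + y^6 + y^9 + y^12) has coefficients 1,0,0,1 for degrees 0…3.
(1 + y^5) has coefficients 1,0,0,0 for degrees 0…3.
Multiplying by (1 + y + y^2 + y^3 + y^4) gives running coefficients 1,1,1,1 for degrees 0…3.
Finally multiplying by (1 + y^3 + y^6 + y^9 + y^12), the product of all factors after the first has coefficients 1,1,1,2 for degrees 0…3.
[y^3] = 1·2 + 1·1 = 3.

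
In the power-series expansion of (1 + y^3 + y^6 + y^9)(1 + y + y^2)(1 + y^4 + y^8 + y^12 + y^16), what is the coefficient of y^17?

(1 + y^3 + y^6 + y^9) has coefficients 1,0,0,1,0,0,1,0,0,1 for degrees 0…9.
(1 + y + y^2) has coefficients 1,1,1,0,0,0,0,0,0,0,0,0,0,0,0,0,0,0 for degrees 0…17.
Finally multiplying by (1 + y^4 + y^8 + y^12 + y^16), the product of all factors after the first has coefficients 1,1,1,0,1,1,1,0,1,1,1,0,1,1,1,0,1,1 for degrees 0…17.
[y^17] = 1·1 + 1·1 + 1·0 + 1·1 = 3.

3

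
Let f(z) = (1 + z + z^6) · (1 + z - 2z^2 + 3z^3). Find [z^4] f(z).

3

(1 + z + z^6) has coefficients 1,1,0,0,0 for degrees 0…4.
(1 + z - 2z^2 + 3z^3) has coefficients 1,1,-2,3,0 for degrees 0…4.
[z^4] = 1·0 + 1·3 = 3.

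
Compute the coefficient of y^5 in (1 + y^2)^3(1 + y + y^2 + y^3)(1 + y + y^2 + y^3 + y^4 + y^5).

22

(1 + y^2)^3 has coefficients 1,0,3,0,3,0 for degrees 0…5.
(1 + y + y^2 + y^3) has coefficients 1,1,1,1,0,0 for degrees 0…5.
Finally multiplying by (1 + y + y^2 + y^3 + y^4 + y^5), the product of all factors after the first has coefficients 1,2,3,4,4,4 for degrees 0…5.
[y^5] = 1·4 + 3·4 + 3·2 = 22.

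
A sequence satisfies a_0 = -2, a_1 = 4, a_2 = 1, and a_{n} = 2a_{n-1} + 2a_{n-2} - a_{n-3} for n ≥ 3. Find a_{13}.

142132

The ordinary generating function has denominator 1 - 2q - 2q^2 + q^3.
Iterating the recurrence: a_0,…,a_{13} = -2, 4, 1, 12, 22, 67, 166, 444, 1153, 3028, 7918, 20739, 54286, 142132.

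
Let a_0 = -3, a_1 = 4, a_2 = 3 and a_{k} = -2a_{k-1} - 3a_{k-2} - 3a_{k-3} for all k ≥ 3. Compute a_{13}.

The ordinary generating function has denominator 1 + 2y + 3y^2 + 3y^3.
Iterating the recurrence: a_0,…,a_{13} = -3, 4, 3, -9, -3, 24, -12, -39, 42, 69, -147, -39, 312, -66.

-66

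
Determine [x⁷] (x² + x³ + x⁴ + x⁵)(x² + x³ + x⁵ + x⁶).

3

(x² + x³ + x⁴ + x⁵) has coefficients 0,0,1,1,1,1 for degrees 0…5.
(x² + x³ + x⁵ + x⁶) has coefficients 0,0,1,1,0,1,1,0 for degrees 0…7.
[x⁷] = 1·1 + 1·0 + 1·1 + 1·1 = 3.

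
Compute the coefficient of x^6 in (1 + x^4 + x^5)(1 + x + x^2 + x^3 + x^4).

2

(1 + x^4 + x^5) has coefficients 1,0,0,0,1,1 for degrees 0…5.
(1 + x + x^2 + x^3 + x^4) has coefficients 1,1,1,1,1,0,0 for degrees 0…6.
[x^6] = 1·0 + 1·1 + 1·1 = 2.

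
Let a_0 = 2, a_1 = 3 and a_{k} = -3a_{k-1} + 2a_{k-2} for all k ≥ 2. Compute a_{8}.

The ordinary generating function has denominator 1 + 3y - 2y^2.
Iterating the recurrence: a_0,…,a_{8} = 2, 3, -5, 21, -73, 261, -929, 3309, -11785.

-11785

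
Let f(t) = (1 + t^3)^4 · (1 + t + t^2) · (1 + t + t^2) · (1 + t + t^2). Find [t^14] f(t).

18

(1 + t^3)^4 has coefficients 1,0,0,4,0,0,6,0,0,4,0,0,1 for degrees 0…12.
(1 + t + t^2) has coefficients 1,1,1,0,0,0,0,0,0,0,0,0,0,0,0 for degrees 0…14.
Multiplying by (1 + t + t^2) gives running coefficients 1,2,3,2,1,0,0,0,0,0,0,0,0,0,0 for degrees 0…14.
Finally multiplying by (1 + t + t^2), the product of all factors after the first has coefficients 1,3,6,7,6,3,1,0,0,0,0,0,0,0,0 for degrees 0…14.
[t^14] = 1·0 + 4·0 + 6·0 + 4·3 + 1·6 = 18.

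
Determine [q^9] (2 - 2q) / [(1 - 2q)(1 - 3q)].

77708

Partial fractions give a closed form: a_n = (-2)·2^n + (4)·3^n.
At n = 9: a_9 = 77708.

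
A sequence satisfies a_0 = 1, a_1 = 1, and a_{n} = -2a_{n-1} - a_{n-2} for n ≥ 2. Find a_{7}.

13

The ordinary generating function has denominator 1 + 2x + x^2.
Iterating the recurrence: a_0,…,a_{7} = 1, 1, -3, 5, -7, 9, -11, 13.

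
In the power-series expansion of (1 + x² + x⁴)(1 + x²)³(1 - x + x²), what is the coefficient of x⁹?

(1 + x² + x⁴) has coefficients 1,0,1,0,1 for degrees 0…4.
(1 + x²)³ has coefficients 1,0,3,0,3,0,1,0,0,0 for degrees 0…9.
Finally multiplying by (1 - x + x²), the product of all factors after the first has coefficients 1,-1,4,-3,6,-3,4,-1,1,0 for degrees 0…9.
[x⁹] = 1·0 + 1·(-1) + 1·(-3) = -4.

-4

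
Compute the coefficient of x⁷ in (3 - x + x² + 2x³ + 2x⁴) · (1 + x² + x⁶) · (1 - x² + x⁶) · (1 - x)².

(3 - x + x² + 2x³ + 2x⁴) has coefficients 3,-1,1,2,2 for degrees 0…4.
(1 + x² + x⁶) has coefficients 1,0,1,0,0,0,1,0 for degrees 0…7.
Multiplying by (1 - x² + x⁶) gives running coefficients 1,0,0,0,-1,0,2,0 for degrees 0…7.
Finally multiplying by (1 - x)², the product of all factors after the first has coefficients 1,-2,1,0,-1,2,1,-4 for degrees 0…7.
[x⁷] = 3·(-4) − 1·1 + 1·2 + 2·(-1) + 2·0 = -13.

-13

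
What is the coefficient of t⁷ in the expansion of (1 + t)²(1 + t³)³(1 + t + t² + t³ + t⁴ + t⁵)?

(1 + t)² has coefficients 1,2,1 for degrees 0…2.
(1 + t³)³ has coefficients 1,0,0,3,0,0,3,0 for degrees 0…7.
Finally multiplying by (1 + t + t² + t³ + t⁴ + t⁵), the product of all factors after the first has coefficients 1,1,1,4,4,4,6,6 for degrees 0…7.
[t⁷] = 1·6 + 2·6 + 1·4 = 22.

22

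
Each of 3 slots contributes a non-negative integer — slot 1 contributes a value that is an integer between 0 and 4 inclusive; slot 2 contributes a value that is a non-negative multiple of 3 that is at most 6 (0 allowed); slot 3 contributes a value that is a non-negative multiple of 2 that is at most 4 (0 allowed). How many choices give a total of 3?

The generating function for the choices is (1 + t + t² + t³ + t⁴)·(1 + t³ + t⁶)·(1 + t² + t⁴); the count is [t³].
(1 + t + t² + t³ + t⁴) has coefficients 1,1,1,1 for degrees 0…3.
(1 + t³ + t⁶) has coefficients 1,0,0,1 for degrees 0…3.
Finally multiplying by (1 + t² + t⁴), the product of all factors after the first has coefficients 1,0,1,1 for degrees 0…3.
[t³] = 1·1 + 1·1 + 1·0 + 1·1 = 3.

3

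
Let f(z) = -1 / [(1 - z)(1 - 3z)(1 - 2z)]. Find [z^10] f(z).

-261625

The denominator gives the recurrence a_n = 6a_(n−1) − 11a_(n−2) + 6a_(n−3) for n ≥ 3; the numerator fixes a_0 = -1, a_1 = -6, a_2 = -25.
Iterating: -1, -6, -25, -90, -301, -966, -3025, -9330, -28501, -86526, -261625, so a_10 = -261625.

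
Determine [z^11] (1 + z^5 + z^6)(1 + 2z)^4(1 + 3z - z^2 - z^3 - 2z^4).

-120

(1 + z^5 + z^6) has coefficients 1,0,0,0,0,1,1 for degrees 0…6.
(1 + 2z)^4 has coefficients 1,8,24,32,16,0,0,0,0,0,0,0 for degrees 0…11.
Finally multiplying by (1 + 3z - z^2 - z^3 - 2z^4), the product of all factors after the first has coefficients 1,11,47,95,78,-24,-96,-80,-32,0,0,0 for degrees 0…11.
[z^11] = 1·0 + 1·(-96) + 1·(-24) = -120.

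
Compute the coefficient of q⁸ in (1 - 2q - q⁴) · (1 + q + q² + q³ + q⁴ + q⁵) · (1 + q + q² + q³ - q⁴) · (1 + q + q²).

-19

(1 - 2q - q⁴) has coefficients 1,-2,0,0,-1 for degrees 0…4.
(1 + q + q² + q³ + q⁴ + q⁵) has coefficients 1,1,1,1,1,1,0,0,0 for degrees 0…8.
Multiplying by (1 + q + q² + q³ - q⁴) gives running coefficients 1,2,3,4,3,3,2,1,0 for degrees 0…8.
Finally multiplying by (1 + q + q²), the product of all factors after the first has coefficients 1,3,6,9,10,10,8,6,3 for degrees 0…8.
[q⁸] = 1·3 − 2·6 − 1·10 = -19.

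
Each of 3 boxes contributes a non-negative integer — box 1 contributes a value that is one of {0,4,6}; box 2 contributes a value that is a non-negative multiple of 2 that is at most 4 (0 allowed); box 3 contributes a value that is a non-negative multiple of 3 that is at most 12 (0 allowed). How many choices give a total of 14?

The generating function for the choices is (1 + t^4 + t^6)·(1 + t^2 + t^4)·(1 + t^3 + t^6 + t^9 + t^12); the count is [t^14].
(1 + t^4 + t^6) has coefficients 1,0,0,0,1,0,1 for degrees 0…6.
(1 + t^2 + t^4) has coefficients 1,0,1,0,1,0,0,0,0,0,0,0,0,0,0 for degrees 0…14.
Finally multiplying by (1 + t^3 + t^6 + t^9 + t^12), the product of all factors after the first has coefficients 1,0,1,1,1,1,1,1,1,1,1,1,1,1,1 for degrees 0…14.
[t^14] = 1·1 + 1·1 + 1·1 = 3.

3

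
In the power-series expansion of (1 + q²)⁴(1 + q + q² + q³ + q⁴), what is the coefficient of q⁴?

(1 + q²)⁴ has coefficients 1,0,4,0,6 for degrees 0…4.
(1 + q + q² + q³ + q⁴) has coefficients 1,1,1,1,1 for degrees 0…4.
[q⁴] = 1·1 + 4·1 + 6·1 = 11.

11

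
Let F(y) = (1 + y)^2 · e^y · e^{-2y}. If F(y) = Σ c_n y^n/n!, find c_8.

The EGF product rule gives c_8 = Σ_{k_1+k_2+k_3=8} C(8; k_1,k_2,k_3) · ∏ g_i(k_i), where (1+y)^2 gives the falling factorial (2)_k; e^y gives (1)^k; e^{-2y} gives (-2)^k.
g_1(k) for k = 0…8: 1, 2, 2, 0, 0, 0, 0, 0, 0.
g_2(k) for k = 0…8: 1, 1, 1, 1, 1, 1, 1, 1, 1.
g_3(k) for k = 0…8: 1, -2, 4, -8, 16, -32, 64, -128, 256.
First combine the last two factors: h(k) = Σ_j C(k,j)·g_2(j)·g_3(k−j) for k = 0…8: 1, -1, 1, -1, 1, -1, 1, -1, 1.
c_8 = Σ_k C(8,k)·g_1(k)·h(8−k) = 1·1·1 + 8·2·(-1) + 28·2·1 = 1 − 16 + 56 = 41.

41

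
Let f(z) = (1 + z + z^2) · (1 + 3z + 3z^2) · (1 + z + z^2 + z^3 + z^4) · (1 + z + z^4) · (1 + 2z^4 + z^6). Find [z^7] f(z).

(1 + z + z^2) has coefficients 1,1,1 for degrees 0…2.
(1 + 3z + 3z^2) has coefficients 1,3,3,0,0,0,0,0 for degrees 0…7.
Multiplying by (1 + z + z^2 + z^3 + z^4) gives running coefficients 1,4,7,7,7,6,3,0 for degrees 0…7.
Multiplying by (1 + z + z^4) gives running coefficients 1,5,11,14,15,17,16,10 for degrees 0…7.
Finally multiplying by (1 + 2z^4 + z^6), the product of all factors after the first has coefficients 1,5,11,14,17,27,39,43 for degrees 0…7.
[z^7] = 1·43 + 1·39 + 1·27 = 109.

109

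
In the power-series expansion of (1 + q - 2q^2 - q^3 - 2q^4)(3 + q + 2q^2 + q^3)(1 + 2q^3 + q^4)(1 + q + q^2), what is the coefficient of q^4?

2

(1 + q - 2q^2 - q^3 - 2q^4) has coefficients 1,1,-2,-1,-2 for degrees 0…4.
(3 + q + 2q^2 + q^3) has coefficients 3,1,2,1,0 for degrees 0…4.
Multiplying by (1 + 2q^3 + q^4) gives running coefficients 3,1,2,7,5 for degrees 0…4.
Finally multiplying by (1 + q + q^2), the product of all factors after the first has coefficients 3,4,6,10,14 for degrees 0…4.
[q^4] = 1·14 + 1·10 − 2·6 − 1·4 − 2·3 = 2.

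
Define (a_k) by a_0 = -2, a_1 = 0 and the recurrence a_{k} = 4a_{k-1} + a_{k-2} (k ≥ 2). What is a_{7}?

The ordinary generating function has denominator 1 - 4x - x^2.
Iterating the recurrence: a_0,…,a_{7} = -2, 0, -2, -8, -34, -144, -610, -2584.

-2584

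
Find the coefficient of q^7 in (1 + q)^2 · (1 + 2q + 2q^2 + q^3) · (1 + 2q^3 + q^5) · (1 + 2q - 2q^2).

19

(1 + q)^2 has coefficients 1,2,1 for degrees 0…2.
(1 + 2q + 2q^2 + q^3) has coefficients 1,2,2,1,0,0,0,0 for degrees 0…7.
Multiplying by (1 + 2q^3 + q^5) gives running coefficients 1,2,2,3,4,5,4,2 for degrees 0…7.
Finally multiplying by (1 + 2q - 2q^2), the product of all factors after the first has coefficients 1,4,4,3,6,7,6,0 for degrees 0…7.
[q^7] = 1·0 + 2·6 + 1·7 = 19.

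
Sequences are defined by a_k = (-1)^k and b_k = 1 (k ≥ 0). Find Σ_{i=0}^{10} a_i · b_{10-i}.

1

The convolution is the t^10 coefficient of A(t)B(t).
Σ = 1·1 − 1·1 + 1·1 − 1·1 + 1·1 − 1·1 + 1·1 − 1·1 + 1·1 − 1·1 + 1·1 = 1.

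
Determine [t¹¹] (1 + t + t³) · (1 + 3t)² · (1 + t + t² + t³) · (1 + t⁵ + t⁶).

65

(1 + t + t³) has coefficients 1,1,0,1 for degrees 0…3.
(1 + 3t)² has coefficients 1,6,9,0,0,0,0,0,0,0,0,0 for degrees 0…11.
Multiplying by (1 + t + t² + t³) gives running coefficients 1,7,16,16,15,9,0,0,0,0,0,0 for degrees 0…11.
Finally multiplying by (1 + t⁵ + t⁶), the product of all factors after the first has coefficients 1,7,16,16,15,10,8,23,32,31,24,9 for degrees 0…11.
[t¹¹] = 1·9 + 1·24 + 1·32 = 65.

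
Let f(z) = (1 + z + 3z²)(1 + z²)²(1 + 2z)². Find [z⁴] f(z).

35

(1 + z + 3z²) has coefficients 1,1,3 for degrees 0…2.
(1 + z²)² has coefficients 1,0,2,0,1 for degrees 0…4.
Finally multiplying by (1 + 2z)², the product of all factors after the first has coefficients 1,4,6,8,9 for degrees 0…4.
[z⁴] = 1·9 + 1·8 + 3·6 = 35.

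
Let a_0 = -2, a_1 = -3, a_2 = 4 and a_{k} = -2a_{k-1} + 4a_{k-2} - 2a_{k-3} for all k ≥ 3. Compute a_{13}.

The ordinary generating function has denominator 1 + 2t - 4t^2 + 2t^3.
Iterating the recurrence: a_0,…,a_{13} = -2, -3, 4, -16, 54, -180, 608, -2044, 6880, -23152, 77912, -262192, 882336, -2969264.

-2969264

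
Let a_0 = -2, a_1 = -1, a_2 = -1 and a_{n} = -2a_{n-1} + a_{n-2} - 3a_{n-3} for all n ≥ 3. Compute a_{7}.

The ordinary generating function has denominator 1 + 2t - t^2 + 3t^3.
Iterating the recurrence: a_0,…,a_{7} = -2, -1, -1, 7, -12, 34, -101, 272.

272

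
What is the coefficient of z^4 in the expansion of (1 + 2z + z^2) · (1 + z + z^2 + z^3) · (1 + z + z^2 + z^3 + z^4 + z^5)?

15

(1 + 2z + z^2) has coefficients 1,2,1 for degrees 0…2.
(1 + z + z^2 + z^3) has coefficients 1,1,1,1,0 for degrees 0…4.
Finally multiplying by (1 + z + z^2 + z^3 + z^4 + z^5), the product of all factors after the first has coefficients 1,2,3,4,4 for degrees 0…4.
[z^4] = 1·4 + 2·4 + 1·3 = 15.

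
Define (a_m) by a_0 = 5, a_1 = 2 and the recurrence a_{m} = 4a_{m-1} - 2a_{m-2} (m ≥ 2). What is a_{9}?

-20704

The ordinary generating function has denominator 1 - 4z + 2z^2.
Iterating the recurrence: a_0,…,a_{9} = 5, 2, -2, -12, -44, -152, -520, -1776, -6064, -20704.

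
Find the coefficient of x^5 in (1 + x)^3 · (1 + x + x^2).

(1 + x)^3 has coefficients 1,3,3,1 for degrees 0…3.
(1 + x + x^2) has coefficients 1,1,1,0,0,0 for degrees 0…5.
[x^5] = 1·0 + 3·0 + 3·0 + 1·1 = 1.

1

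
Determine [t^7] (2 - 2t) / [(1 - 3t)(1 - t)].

Partial fractions give a closed form: a_n = (2)·3^n.
At n = 7: a_7 = 4374.

4374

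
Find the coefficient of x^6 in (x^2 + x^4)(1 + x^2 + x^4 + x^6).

2

(x^2 + x^4) has coefficients 0,0,1,0,1 for degrees 0…4.
(1 + x^2 + x^4 + x^6) has coefficients 1,0,1,0,1,0,1 for degrees 0…6.
[x^6] = 1·1 + 1·1 = 2.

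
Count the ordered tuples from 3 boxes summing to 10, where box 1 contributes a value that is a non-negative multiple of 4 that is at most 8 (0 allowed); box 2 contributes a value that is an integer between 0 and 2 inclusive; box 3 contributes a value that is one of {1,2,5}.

3

The generating function for the choices is (1 + q^4 + q^8)·(1 + q + q^2)·(q + q^2 + q^5); the count is [q^10].
(1 + q^4 + q^8) has coefficients 1,0,0,0,1,0,0,0,1 for degrees 0…8.
(1 + q + q^2) has coefficients 1,1,1,0,0,0,0,0,0,0,0 for degrees 0…10.
Finally multiplying by (q + q^2 + q^5), the product of all factors after the first has coefficients 0,1,2,2,1,1,1,1,0,0,0 for degrees 0…10.
[q^10] = 1·0 + 1·1 + 1·2 = 3.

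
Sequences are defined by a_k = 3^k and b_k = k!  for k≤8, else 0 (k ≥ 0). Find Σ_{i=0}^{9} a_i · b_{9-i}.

This is [x^9] in the product of the two ordinary generating functions.
Σ = 1·0 + 3·40320 + 9·5040 + 27·720 + 81·120 + 243·24 + 729·6 + 2187·2 + 6561·1 + 19683·1 = 236304.

236304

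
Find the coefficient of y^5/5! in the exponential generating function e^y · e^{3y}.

The EGF product rule gives c_5 = Σ_{k_1+k_2=5} C(5; k_1,k_2) · ∏ g_i(k_i), where e^y gives (1)^k; e^{3y} gives (3)^k.
g_1(k) for k = 0…5: 1, 1, 1, 1, 1, 1.
g_2(k) for k = 0…5: 1, 3, 9, 27, 81, 243.
c_5 = Σ_k C(5,k)·g_1(k)·g_2(5−k) = 1·1·243 + 5·1·81 + 10·1·27 + 10·1·9 + 5·1·3 + 1·1·1 = 243 + 405 + 270 + 90 + 15 + 1 = 1024.

1024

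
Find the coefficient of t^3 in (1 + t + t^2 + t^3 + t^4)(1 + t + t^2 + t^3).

(1 + t + t^2 + t^3 + t^4) has coefficients 1,1,1,1 for degrees 0…3.
(1 + t + t^2 + t^3) has coefficients 1,1,1,1 for degrees 0…3.
[t^3] = 1·1 + 1·1 + 1·1 + 1·1 = 4.

4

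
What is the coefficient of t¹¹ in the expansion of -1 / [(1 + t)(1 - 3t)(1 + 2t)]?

-78078

Partial fractions give a closed form: a_n = (1/4)·(-1)^n + (-9/20)·3^n + (-4/5)·(-2)^n.
At n = 11: a_11 = -78078.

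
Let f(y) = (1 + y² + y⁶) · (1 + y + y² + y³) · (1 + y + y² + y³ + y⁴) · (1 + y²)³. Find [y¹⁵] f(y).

17

(1 + y² + y⁶) has coefficients 1,0,1,0,0,0,1 for degrees 0…6.
(1 + y + y² + y³) has coefficients 1,1,1,1,0,0,0,0,0,0,0,0,0,0,0,0 for degrees 0…15.
Multiplying by (1 + y + y² + y³ + y⁴) gives running coefficients 1,2,3,4,4,3,2,1,0,0,0,0,0,0,0,0 for degrees 0…15.
Finally multiplying by (1 + y²)³, the product of all factors after the first has coefficients 1,2,6,10,16,21,24,24,21,16,10,6,2,1,0,0 for degrees 0…15.
[y¹⁵] = 1·0 + 1·1 + 1·16 = 17.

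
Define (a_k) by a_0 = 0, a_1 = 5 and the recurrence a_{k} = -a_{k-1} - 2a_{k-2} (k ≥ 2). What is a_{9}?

-85

The ordinary generating function has denominator 1 + z + 2z^2.
Iterating the recurrence: a_0,…,a_{9} = 0, 5, -5, -5, 15, -5, -25, 35, 15, -85.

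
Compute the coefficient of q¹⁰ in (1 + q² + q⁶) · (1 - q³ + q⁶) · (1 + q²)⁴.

(1 + q² + q⁶) has coefficients 1,0,1,0,0,0,1 for degrees 0…6.
(1 - q³ + q⁶) has coefficients 1,0,0,-1,0,0,1,0,0,0,0 for degrees 0…10.
Finally multiplying by (1 + q²)⁴, the product of all factors after the first has coefficients 1,0,4,-1,6,-4,5,-6,5,-4,6 for degrees 0…10.
[q¹⁰] = 1·6 + 1·5 + 1·6 = 17.

17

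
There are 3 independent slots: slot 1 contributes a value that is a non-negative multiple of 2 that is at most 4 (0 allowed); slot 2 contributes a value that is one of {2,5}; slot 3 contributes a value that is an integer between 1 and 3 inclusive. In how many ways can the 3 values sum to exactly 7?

The generating function for the choices is (1 + q² + q⁴)·(q² + q⁵)·(q + q² + q³); the count is [q⁷].
(1 + q² + q⁴) has coefficients 1,0,1,0,1 for degrees 0…4.
(q² + q⁵) has coefficients 0,0,1,0,0,1,0,0 for degrees 0…7.
Finally multiplying by (q + q² + q³), the product of all factors after the first has coefficients 0,0,0,1,1,1,1,1 for degrees 0…7.
[q⁷] = 1·1 + 1·1 + 1·1 = 3.

3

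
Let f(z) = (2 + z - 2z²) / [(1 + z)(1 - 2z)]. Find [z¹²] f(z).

The denominator gives the recurrence a_n = a_(n−1) + 2a_(n−2) for n ≥ 3; the numerator fixes a_0 = 2, a_1 = 3, a_2 = 5.
Iterating: 2, 3, 5, 11, 21, 43, 85, 171, 341, 683, 1365, 2731, 5461, so a_12 = 5461.

5461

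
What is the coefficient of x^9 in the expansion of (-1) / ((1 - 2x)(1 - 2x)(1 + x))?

The denominator gives the recurrence a_n = 3a_(n−1) − 4a_(n−3) for n ≥ 3; the numerator fixes a_0 = -1, a_1 = -3, a_2 = -9.
Iterating: -1, -3, -9, -23, -57, -135, -313, -711, -1593, -3527, so a_9 = -3527.

-3527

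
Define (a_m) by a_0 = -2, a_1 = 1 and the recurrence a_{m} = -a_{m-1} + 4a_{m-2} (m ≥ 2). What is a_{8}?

-1889

The ordinary generating function has denominator 1 + q - 4q^2.
Iterating the recurrence: a_0,…,a_{8} = -2, 1, -9, 13, -49, 101, -297, 701, -1889.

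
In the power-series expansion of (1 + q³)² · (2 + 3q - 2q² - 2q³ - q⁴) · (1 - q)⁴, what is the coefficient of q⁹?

(1 + q³)² has coefficients 1,0,0,2,0,0,1 for degrees 0…6.
(2 + 3q - 2q² - 2q³ - q⁴) has coefficients 2,3,-2,-2,-1,0,0,0,0,0 for degrees 0…9.
Finally multiplying by (1 - q)⁴, the product of all factors after the first has coefficients 2,-5,-2,16,-15,3,0,2,-1,0 for degrees 0…9.
[q⁹] = 1·0 + 2·0 + 1·16 = 16.

16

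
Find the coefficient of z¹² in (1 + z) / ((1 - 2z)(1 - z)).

12286

The denominator gives the recurrence a_n = 3a_(n−1) − 2a_(n−2) for n ≥ 3; the numerator fixes a_0 = 1, a_1 = 4, a_2 = 10.
Iterating: 1, 4, 10, 22, 46, 94, 190, 382, 766, 1534, 3070, 6142, 12286, so a_12 = 12286.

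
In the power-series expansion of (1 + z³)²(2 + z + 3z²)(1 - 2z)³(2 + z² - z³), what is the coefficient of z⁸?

-114

(1 + z³)² has coefficients 1,0,0,2,0,0,1 for degrees 0…6.
(2 + z + 3z²) has coefficients 2,1,3,0,0,0,0,0,0 for degrees 0…8.
Multiplying by (1 - 2z)³ gives running coefficients 2,-11,21,-22,28,-24,0,0,0 for degrees 0…8.
Finally multiplying by (2 + z² - z³), the product of all factors after the first has coefficients 4,-22,44,-57,88,-91,50,-52,24 for degrees 0…8.
[z⁸] = 1·24 + 2·(-91) + 1·44 = -114.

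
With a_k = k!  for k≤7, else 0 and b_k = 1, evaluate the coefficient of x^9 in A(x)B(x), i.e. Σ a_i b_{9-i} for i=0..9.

5914

This is [x^9] in the product of the two ordinary generating functions.
Σ = 1·1 + 1·1 + 2·1 + 6·1 + 24·1 + 120·1 + 720·1 + 5040·1 + 0·1 + 0·1 = 5914.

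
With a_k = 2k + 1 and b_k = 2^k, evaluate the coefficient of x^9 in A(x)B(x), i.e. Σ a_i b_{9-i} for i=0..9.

3049

This is [x^9] in the product of the two ordinary generating functions.
Σ = 1·512 + 3·256 + 5·128 + 7·64 + 9·32 + 11·16 + 13·8 + 15·4 + 17·2 + 19·1 = 3049.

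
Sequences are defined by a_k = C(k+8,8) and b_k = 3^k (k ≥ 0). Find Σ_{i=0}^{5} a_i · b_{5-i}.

The convolution is the t^5 coefficient of A(t)B(t).
Σ = 1·243 + 9·81 + 45·27 + 165·9 + 495·3 + 1287·1 = 6444.

6444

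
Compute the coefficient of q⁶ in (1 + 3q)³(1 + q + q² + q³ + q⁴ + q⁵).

63

(1 + 3q)³ has coefficients 1,9,27,27 for degrees 0…3.
(1 + q + q² + q³ + q⁴ + q⁵) has coefficients 1,1,1,1,1,1,0 for degrees 0…6.
[q⁶] = 1·0 + 9·1 + 27·1 + 27·1 = 63.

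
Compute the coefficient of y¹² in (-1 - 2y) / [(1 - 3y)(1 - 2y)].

-2640821

Partial fractions give a closed form: a_n = (-5)·3^n + (4)·2^n.
At n = 12: a_12 = -2640821.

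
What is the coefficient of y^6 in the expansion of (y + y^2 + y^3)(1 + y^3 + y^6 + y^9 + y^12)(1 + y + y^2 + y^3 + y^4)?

5

(y + y^2 + y^3) has coefficients 0,1,1,1 for degrees 0…3.
(1 + y^3 + y^6 + y^9 + y^12) has coefficients 1,0,0,1,0,0,1 for degrees 0…6.
Finally multiplying by (1 + y + y^2 + y^3 + y^4), the product of all factors after the first has coefficients 1,1,1,2,2,1,2 for degrees 0…6.
[y^6] = 1·1 + 1·2 + 1·2 = 5.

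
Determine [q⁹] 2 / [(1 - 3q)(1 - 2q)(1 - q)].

173052

Partial fractions give a closed form: a_n = (9)·3^n + (-8)·2^n + (1)·1^n.
At n = 9: a_9 = 173052.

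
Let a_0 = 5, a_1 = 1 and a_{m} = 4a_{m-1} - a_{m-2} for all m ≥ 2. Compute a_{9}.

-13775

The ordinary generating function has denominator 1 - 4t + t^2.
Iterating the recurrence: a_0,…,a_{9} = 5, 1, -1, -5, -19, -71, -265, -989, -3691, -13775.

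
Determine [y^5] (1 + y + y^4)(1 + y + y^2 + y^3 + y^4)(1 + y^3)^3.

(1 + y + y^4) has coefficients 1,1,0,0,1 for degrees 0…4.
(1 + y + y^2 + y^3 + y^4) has coefficients 1,1,1,1,1,0 for degrees 0…5.
Finally multiplying by (1 + y^3)^3, the product of all factors after the first has coefficients 1,1,1,4,4,3 for degrees 0…5.
[y^5] = 1·3 + 1·4 + 1·1 = 8.

8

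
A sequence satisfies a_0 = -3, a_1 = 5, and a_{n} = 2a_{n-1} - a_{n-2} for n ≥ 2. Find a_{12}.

93

The ordinary generating function has denominator 1 - 2y + y^2.
Iterating the recurrence: a_0,…,a_{12} = -3, 5, 13, 21, 29, 37, 45, 53, 61, 69, 77, 85, 93.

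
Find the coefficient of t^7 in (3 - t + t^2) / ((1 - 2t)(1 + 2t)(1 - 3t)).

10487

Partial fractions give a closed form: a_n = (-11/4)·2^n + (3/4)·(-2)^n + (5)·3^n.
At n = 7: a_7 = 10487.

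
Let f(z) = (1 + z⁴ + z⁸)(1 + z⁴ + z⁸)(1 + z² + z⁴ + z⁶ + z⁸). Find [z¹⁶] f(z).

(1 + z⁴ + z⁸) has coefficients 1,0,0,0,1,0,0,0,1 for degrees 0…8.
(1 + z⁴ + z⁸) has coefficients 1,0,0,0,1,0,0,0,1,0,0,0,0,0,0,0,0 for degrees 0…16.
Finally multiplying by (1 + z² + z⁴ + z⁶ + z⁸), the product of all factors after the first has coefficients 1,0,1,0,2,0,2,0,3,0,2,0,2,0,1,0,1 for degrees 0…16.
[z¹⁶] = 1·1 + 1·2 + 1·3 = 6.

6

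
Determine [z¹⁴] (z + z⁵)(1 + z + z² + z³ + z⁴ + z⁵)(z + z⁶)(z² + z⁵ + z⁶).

(z + z⁵) has coefficients 0,1,0,0,0,1 for degrees 0…5.
(1 + z + z² + z³ + z⁴ + z⁵) has coefficients 1,1,1,1,1,1,0,0,0,0,0,0,0,0,0 for degrees 0…14.
Multiplying by (z + z⁶) gives running coefficients 0,1,1,1,1,1,2,1,1,1,1,1,0,0,0 for degrees 0…14.
Finally multiplying by (z² + z⁵ + z⁶), the product of all factors after the first has coefficients 0,0,0,1,1,1,2,3,4,3,3,4,4,3,2 for degrees 0…14.
[z¹⁴] = 1·3 + 1·3 = 6.

6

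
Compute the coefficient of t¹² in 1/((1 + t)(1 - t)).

Partial fractions give a closed form: a_n = (1/2)·(-1)^n + (1/2)·1^n.
At n = 12: a_12 = 1.

1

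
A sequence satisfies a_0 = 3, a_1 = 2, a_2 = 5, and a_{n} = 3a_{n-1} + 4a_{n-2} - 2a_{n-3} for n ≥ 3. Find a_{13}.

13744863

The ordinary generating function has denominator 1 - 3t - 4t^2 + 2t^3.
Iterating the recurrence: a_0,…,a_{13} = 3, 2, 5, 17, 67, 259, 1011, 3935, 15331, 59711, 232587, 905943, 3528755, 13744863.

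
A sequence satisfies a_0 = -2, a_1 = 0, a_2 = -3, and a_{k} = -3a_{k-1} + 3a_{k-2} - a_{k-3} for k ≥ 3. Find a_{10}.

-136503

The ordinary generating function has denominator 1 + 3y - 3y^2 + y^3.
Iterating the recurrence: a_0,…,a_{10} = -2, 0, -3, 11, -42, 162, -623, 2397, -9222, 35480, -136503.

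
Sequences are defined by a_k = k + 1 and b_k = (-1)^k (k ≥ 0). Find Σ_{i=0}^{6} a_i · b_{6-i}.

Write out a_i and b_{6-i} for i = 0,…,6 and sum the products.
Σ = 1·1 + 2·(-1) + 3·1 + 4·(-1) + 5·1 + 6·(-1) + 7·1 = 4.

4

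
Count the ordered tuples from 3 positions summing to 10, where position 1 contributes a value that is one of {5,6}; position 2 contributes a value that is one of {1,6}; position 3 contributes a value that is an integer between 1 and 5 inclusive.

The generating function for the choices is (t⁵ + t⁶)·(t + t⁶)·(t + t² + t³ + t⁴ + t⁵); the count is [t¹⁰].
(t⁵ + t⁶) has coefficients 0,0,0,0,0,1,1 for degrees 0…6.
(t + t⁶) has coefficients 0,1,0,0,0,0,1,0,0,0,0 for degrees 0…10.
Finally multiplying by (t + t² + t³ + t⁴ + t⁵), the product of all factors after the first has coefficients 0,0,1,1,1,1,1,1,1,1,1 for degrees 0…10.
[t¹⁰] = 1·1 + 1·1 = 2.

2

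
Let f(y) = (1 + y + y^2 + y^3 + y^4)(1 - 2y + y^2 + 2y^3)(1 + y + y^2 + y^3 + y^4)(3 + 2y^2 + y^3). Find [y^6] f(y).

34

(1 + y + y^2 + y^3 + y^4) has coefficients 1,1,1,1,1 for degrees 0…4.
(1 - 2y + y^2 + 2y^3) has coefficients 1,-2,1,2,0,0,0 for degrees 0…6.
Multiplying by (1 + y + y^2 + y^3 + y^4) gives running coefficients 1,-1,0,2,2,1,3 for degrees 0…6.
Finally multiplying by (3 + 2y^2 + y^3), the product of all factors after the first has coefficients 3,-3,2,5,5,7,15 for degrees 0…6.
[y^6] = 1·15 + 1·7 + 1·5 + 1·5 + 1·2 = 34.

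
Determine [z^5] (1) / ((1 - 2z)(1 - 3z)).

665

Partial fractions give a closed form: a_n = (-2)·2^n + (3)·3^n.
At n = 5: a_5 = 665.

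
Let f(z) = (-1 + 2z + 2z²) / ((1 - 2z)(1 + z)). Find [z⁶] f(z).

The denominator gives the recurrence a_n = a_(n−1) + 2a_(n−2) for n ≥ 3; the numerator fixes a_0 = -1, a_1 = 1, a_2 = 1.
Iterating: -1, 1, 1, 3, 5, 11, 21, so a_6 = 21.

21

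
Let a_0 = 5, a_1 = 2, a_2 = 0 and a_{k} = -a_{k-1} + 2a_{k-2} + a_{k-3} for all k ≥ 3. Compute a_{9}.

The ordinary generating function has denominator 1 + y - 2y^2 - y^3.
Iterating the recurrence: a_0,…,a_{9} = 5, 2, 0, 9, -7, 25, -30, 73, -108, 224.

224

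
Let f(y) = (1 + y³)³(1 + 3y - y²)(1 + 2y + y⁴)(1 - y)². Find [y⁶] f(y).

-24

(1 + y³)³ has coefficients 1,0,0,3,0,0,3 for degrees 0…6.
(1 + 3y - y²) has coefficients 1,3,-1,0,0,0,0 for degrees 0…6.
Multiplying by (1 + 2y + y⁴) gives running coefficients 1,5,5,-2,1,3,-1 for degrees 0…6.
Finally multiplying by (1 - y)², the product of all factors after the first has coefficients 1,3,-4,-7,10,-1,-6 for degrees 0…6.
[y⁶] = 1·(-6) + 3·(-7) + 3·1 = -24.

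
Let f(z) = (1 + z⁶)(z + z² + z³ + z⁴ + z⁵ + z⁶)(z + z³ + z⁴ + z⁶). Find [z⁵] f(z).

(1 + z⁶) has coefficients 1,0,0,0,0,0 for degrees 0…5.
(z + z² + z³ + z⁴ + z⁵ + z⁶) has coefficients 0,1,1,1,1,1 for degrees 0…5.
Finally multiplying by (z + z³ + z⁴ + z⁶), the product of all factors after the first has coefficients 0,0,1,1,2,3 for degrees 0…5.
[z⁵] = 1·3 = 3.

3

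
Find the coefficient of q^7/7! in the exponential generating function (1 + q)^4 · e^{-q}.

-225

The EGF product rule gives c_7 = Σ_{k_1+k_2=7} C(7; k_1,k_2) · ∏ g_i(k_i), where (1+q)^4 gives the falling factorial (4)_k; e^{-q} gives (-1)^k.
g_1(k) for k = 0…7: 1, 4, 12, 24, 24, 0, 0, 0.
g_2(k) for k = 0…7: 1, -1, 1, -1, 1, -1, 1, -1.
c_7 = Σ_k C(7,k)·g_1(k)·g_2(7−k) = 1·1·(-1) + 7·4·1 + 21·12·(-1) + 35·24·1 + 35·24·(-1) = −1 + 28 − 252 + 840 − 840 = -225.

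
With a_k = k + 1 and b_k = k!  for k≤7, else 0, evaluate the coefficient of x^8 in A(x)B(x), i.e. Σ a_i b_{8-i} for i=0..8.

12907

Write out a_i and b_{8-i} for i = 0,…,8 and sum the products.
Σ = 1·0 + 2·5040 + 3·720 + 4·120 + 5·24 + 6·6 + 7·2 + 8·1 + 9·1 = 12907.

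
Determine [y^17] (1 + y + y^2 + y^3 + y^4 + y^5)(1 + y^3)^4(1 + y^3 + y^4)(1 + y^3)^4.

(1 + y + y^2 + y^3 + y^4 + y^5) has coefficients 1,1,1,1,1,1 for degrees 0…5.
(1 + y^3)^4 has coefficients 1,0,0,4,0,0,6,0,0,4,0,0,1,0,0,0,0,0 for degrees 0…17.
Multiplying by (1 + y^3 + y^4) gives running coefficients 1,0,0,5,1,0,10,4,0,10,6,0,5,4,0,1,1,0 for degrees 0…17.
Finally multiplying by (1 + y^3)^4, the product of all factors after the first has coefficients 1,0,0,9,1,0,36,8,0,84,28,0,126,56,0,126,70,0 for degrees 0…17.
[y^17] = 1·0 + 1·70 + 1·126 + 1·0 + 1·56 + 1·126 = 378.

378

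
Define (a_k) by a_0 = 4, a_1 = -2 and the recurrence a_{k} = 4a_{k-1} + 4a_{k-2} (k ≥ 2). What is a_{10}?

The ordinary generating function has denominator 1 - 4x - 4x^2.
Iterating the recurrence: a_0,…,a_{10} = 4, -2, 8, 24, 128, 608, 2944, 14208, 68608, 331264, 1599488.

1599488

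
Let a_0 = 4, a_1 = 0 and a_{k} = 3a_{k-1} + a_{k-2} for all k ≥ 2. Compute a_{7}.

1440

The ordinary generating function has denominator 1 - 3z - z^2.
Iterating the recurrence: a_0,…,a_{7} = 4, 0, 4, 12, 40, 132, 436, 1440.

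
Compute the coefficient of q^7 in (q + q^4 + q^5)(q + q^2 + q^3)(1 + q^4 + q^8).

3

(q + q^4 + q^5) has coefficients 0,1,0,0,1,1 for degrees 0…5.
(q + q^2 + q^3) has coefficients 0,1,1,1,0,0,0,0 for degrees 0…7.
Finally multiplying by (1 + q^4 + q^8), the product of all factors after the first has coefficients 0,1,1,1,0,1,1,1 for degrees 0…7.
[q^7] = 1·1 + 1·1 + 1·1 = 3.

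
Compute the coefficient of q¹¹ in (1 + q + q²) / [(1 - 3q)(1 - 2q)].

The denominator gives the recurrence a_n = 5a_(n−1) − 6a_(n−2) for n ≥ 3; the numerator fixes a_0 = 1, a_1 = 6, a_2 = 25.
Iterating: 1, 6, 25, 89, 295, 941, 2935, 9029, 27535, 83501, 252295, 760469, so a_11 = 760469.

760469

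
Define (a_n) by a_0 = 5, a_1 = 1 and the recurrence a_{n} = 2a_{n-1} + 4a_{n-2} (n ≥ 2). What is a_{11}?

The ordinary generating function has denominator 1 - 2t - 4t^2.
Iterating the recurrence: a_0,…,a_{11} = 5, 1, 22, 48, 184, 560, 1856, 5952, 19328, 62464, 202240, 654336.

654336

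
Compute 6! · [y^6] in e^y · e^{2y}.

The EGF product rule gives c_6 = Σ_{k_1+k_2=6} C(6; k_1,k_2) · ∏ g_i(k_i), where e^y gives (1)^k; e^{2y} gives (2)^k.
g_1(k) for k = 0…6: 1, 1, 1, 1, 1, 1, 1.
g_2(k) for k = 0…6: 1, 2, 4, 8, 16, 32, 64.
c_6 = Σ_k C(6,k)·g_1(k)·g_2(6−k) = 1·1·64 + 6·1·32 + 15·1·16 + 20·1·8 + 15·1·4 + 6·1·2 + 1·1·1 = 64 + 192 + 240 + 160 + 60 + 12 + 1 = 729.

729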